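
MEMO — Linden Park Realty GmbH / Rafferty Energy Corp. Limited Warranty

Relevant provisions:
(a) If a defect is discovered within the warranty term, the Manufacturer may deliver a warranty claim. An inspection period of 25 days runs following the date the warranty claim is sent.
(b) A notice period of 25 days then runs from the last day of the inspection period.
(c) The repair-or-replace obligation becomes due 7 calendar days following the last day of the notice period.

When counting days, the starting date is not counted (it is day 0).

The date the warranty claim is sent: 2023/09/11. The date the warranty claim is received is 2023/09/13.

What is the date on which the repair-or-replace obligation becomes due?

The last day of the inspection period: 2023/09/11 + 25 days = 2023/10/06.
Adding 25 calendar days to 2023/10/06 gives 2023/10/31, which is the last day of the notice period.
The date on which the repair-or-replace obligation becomes due: 2023/10/31 + 7 days = 2023/11/07.

2023/11/07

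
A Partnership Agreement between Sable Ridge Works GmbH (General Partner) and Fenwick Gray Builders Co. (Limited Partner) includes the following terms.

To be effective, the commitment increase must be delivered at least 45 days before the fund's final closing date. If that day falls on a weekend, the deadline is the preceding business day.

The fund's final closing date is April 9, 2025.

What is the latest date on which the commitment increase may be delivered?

February 21, 2025

April 9, 2025 minus 45 days is February 23, 2025. That is a Sunday, so the deadline moves back to Friday, February 21, 2025.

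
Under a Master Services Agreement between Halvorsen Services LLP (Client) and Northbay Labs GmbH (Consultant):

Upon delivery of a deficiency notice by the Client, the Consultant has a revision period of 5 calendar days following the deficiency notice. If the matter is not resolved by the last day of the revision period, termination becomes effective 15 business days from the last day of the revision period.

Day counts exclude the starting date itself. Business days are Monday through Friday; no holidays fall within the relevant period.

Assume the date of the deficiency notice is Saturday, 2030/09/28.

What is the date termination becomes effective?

The last day of the revision period: 5 calendar days after 2030/09/28 is 2030/10/03.
The date termination becomes effective: counting 15 business days from Thursday, 2030/10/03 (Oct 4, Oct 7, Oct 8, Oct 9, …, Oct 22, Oct 23, Oct 24, skipping weekends) reaches Thursday, 2030/10/24.

2030/10/24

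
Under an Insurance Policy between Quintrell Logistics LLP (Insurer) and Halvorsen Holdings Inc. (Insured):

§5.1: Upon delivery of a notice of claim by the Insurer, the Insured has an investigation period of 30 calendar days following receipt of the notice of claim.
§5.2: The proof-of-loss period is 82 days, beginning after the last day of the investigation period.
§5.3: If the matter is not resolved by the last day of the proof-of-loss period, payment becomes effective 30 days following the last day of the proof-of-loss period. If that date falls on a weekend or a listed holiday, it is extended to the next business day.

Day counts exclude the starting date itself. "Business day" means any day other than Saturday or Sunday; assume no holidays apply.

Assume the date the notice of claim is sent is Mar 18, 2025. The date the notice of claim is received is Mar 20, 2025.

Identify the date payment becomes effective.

The last day of the investigation period: 30 calendar days after Mar 20, 2025 is Apr 19, 2025.
The last day of the proof-of-loss period: Apr 19, 2025 + 82 days = Jul 10, 2025.
The date payment becomes effective: 30 calendar days after Jul 10, 2025 is Aug 9, 2025. That falls on a Saturday, so it rolls to the next business day, Monday, Aug 11, 2025.

Aug 11, 2025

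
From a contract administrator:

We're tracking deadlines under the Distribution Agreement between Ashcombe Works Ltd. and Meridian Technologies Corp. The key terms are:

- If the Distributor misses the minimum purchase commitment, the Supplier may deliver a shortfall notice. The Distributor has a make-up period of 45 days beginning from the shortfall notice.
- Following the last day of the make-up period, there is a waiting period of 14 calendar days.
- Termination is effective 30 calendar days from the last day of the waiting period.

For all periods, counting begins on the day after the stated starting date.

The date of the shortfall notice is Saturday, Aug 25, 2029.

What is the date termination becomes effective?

The last day of the make-up period: 45 calendar days after Aug 25, 2029 is Oct 9, 2029.
The last day of the waiting period: Oct 9, 2029 + 14 days = Oct 23, 2029.
Adding 30 calendar days to Oct 23, 2029 gives Nov 22, 2029, which is the date termination becomes effective.

Nov 22, 2029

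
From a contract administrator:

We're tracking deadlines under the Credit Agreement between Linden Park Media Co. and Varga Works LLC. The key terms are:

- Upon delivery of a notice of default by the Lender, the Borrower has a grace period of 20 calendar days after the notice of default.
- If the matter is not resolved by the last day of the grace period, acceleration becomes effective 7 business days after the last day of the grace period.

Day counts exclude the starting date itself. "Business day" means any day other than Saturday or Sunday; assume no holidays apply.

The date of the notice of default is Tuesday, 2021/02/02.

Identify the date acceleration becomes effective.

Adding 20 calendar days to 2021/02/02 gives 2021/02/22, which is the last day of the grace period.
From Monday, 2021/02/22, 7 business days (Feb 23, Feb 24, Feb 25, Feb 26, Mar 1, Mar 2, Mar 3, skipping weekends) brings us to Wednesday, 2021/03/03, which is the date acceleration becomes effective.

2021/03/03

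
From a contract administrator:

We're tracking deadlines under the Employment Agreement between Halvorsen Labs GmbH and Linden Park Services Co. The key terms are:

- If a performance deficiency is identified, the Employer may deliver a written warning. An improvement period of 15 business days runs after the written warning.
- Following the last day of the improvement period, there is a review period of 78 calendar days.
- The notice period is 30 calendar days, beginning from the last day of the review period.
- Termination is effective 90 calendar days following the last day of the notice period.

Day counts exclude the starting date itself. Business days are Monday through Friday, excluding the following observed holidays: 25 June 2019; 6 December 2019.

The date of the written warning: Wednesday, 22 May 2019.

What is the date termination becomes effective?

27 December 2019

From Wednesday, 22 May 2019, 15 business days (May 23, May 24, May 27, May 28, …, Jun 10, Jun 11, Jun 12, skipping weekends) brings us to Wednesday, 12 June 2019, which is the last day of the improvement period.
The last day of the review period: 78 calendar days after 12 June 2019 is 29 August 2019.
The last day of the notice period: 30 calendar days after 29 August 2019 is 28 September 2019.
Adding 90 calendar days to 28 September 2019 gives 27 December 2019, which is the date termination becomes effective.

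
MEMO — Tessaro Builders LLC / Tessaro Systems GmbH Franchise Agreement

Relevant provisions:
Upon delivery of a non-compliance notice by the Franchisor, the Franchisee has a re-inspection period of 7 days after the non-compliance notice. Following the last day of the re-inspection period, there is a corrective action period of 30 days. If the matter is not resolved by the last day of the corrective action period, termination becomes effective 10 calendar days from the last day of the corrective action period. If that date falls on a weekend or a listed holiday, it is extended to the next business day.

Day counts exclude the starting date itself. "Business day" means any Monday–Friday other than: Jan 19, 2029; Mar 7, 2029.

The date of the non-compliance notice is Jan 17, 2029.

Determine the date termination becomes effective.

The last day of the re-inspection period: 7 calendar days after Jan 17, 2029 is Jan 24, 2029.
Adding 30 calendar days to Jan 24, 2029 gives Feb 23, 2029, which is the last day of the corrective action period.
The date termination becomes effective: Feb 23, 2029 + 10 days = Mar 5, 2029. Mar 5, 2029 is a Monday and is not a listed holiday, so no roll-forward applies.

Mar 5, 2029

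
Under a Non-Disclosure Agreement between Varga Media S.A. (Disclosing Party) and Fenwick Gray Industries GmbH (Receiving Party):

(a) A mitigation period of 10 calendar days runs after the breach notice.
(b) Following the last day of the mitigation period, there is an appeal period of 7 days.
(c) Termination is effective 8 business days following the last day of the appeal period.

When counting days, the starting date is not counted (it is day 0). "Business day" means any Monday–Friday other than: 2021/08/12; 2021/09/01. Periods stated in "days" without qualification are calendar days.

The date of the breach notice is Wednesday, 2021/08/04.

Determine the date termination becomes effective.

2021/09/02

Adding 10 calendar days to 2021/08/04 gives 2021/08/14, which is the last day of the mitigation period.
The last day of the appeal period: 2021/08/14 + 7 days = 2021/08/21.
From Saturday, 2021/08/21, 8 business days (Aug 23, Aug 24, Aug 25, Aug 26, Aug 27, Aug 30, Aug 31, Sep 2, skipping weekends and the listed holiday on Sep 1) brings us to Thursday, 2021/09/02, which is the date termination becomes effective.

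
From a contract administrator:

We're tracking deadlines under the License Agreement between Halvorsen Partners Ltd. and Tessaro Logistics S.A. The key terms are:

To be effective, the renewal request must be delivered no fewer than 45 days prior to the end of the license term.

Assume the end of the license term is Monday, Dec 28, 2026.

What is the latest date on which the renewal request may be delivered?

Nov 13, 2026

Counting back 45 calendar days from Dec 28, 2026 gives Nov 13, 2026.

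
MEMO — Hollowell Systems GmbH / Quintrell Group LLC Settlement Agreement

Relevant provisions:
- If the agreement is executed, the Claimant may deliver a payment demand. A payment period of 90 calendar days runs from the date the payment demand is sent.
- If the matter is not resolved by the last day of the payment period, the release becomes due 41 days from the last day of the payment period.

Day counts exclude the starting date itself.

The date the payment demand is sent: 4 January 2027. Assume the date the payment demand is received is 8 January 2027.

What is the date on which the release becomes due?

15 May 2027

Adding 90 calendar days to 4 January 2027 gives 4 April 2027, which is the last day of the payment period.
The date on which the release becomes due: 4 April 2027 + 41 days = 15 May 2027.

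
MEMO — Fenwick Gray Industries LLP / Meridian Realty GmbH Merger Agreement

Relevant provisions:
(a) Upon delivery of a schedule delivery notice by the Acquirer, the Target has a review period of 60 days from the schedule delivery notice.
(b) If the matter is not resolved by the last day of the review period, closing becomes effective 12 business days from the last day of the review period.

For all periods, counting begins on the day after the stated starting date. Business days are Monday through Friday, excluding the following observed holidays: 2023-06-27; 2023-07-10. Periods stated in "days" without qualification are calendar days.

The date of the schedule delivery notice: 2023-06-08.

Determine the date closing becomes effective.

The last day of the review period: 60 calendar days after 2023-06-08 is 2023-08-07.
The date closing becomes effective: counting 12 business days from Monday, 2023-08-07 (Aug 8, Aug 9, Aug 10, Aug 11, …, Aug 21, Aug 22, Aug 23, skipping weekends) reaches Wednesday, 2023-08-23.

2023-08-23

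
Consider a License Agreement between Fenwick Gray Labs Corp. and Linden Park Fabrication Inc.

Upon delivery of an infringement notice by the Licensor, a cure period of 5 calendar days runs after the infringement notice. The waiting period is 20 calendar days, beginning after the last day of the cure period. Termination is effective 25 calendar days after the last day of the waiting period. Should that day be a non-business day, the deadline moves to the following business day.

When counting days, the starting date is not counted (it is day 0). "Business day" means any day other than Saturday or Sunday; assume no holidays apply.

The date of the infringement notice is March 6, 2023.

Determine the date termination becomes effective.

April 25, 2023

Adding 5 calendar days to March 6, 2023 gives March 11, 2023, which is the last day of the cure period.
The last day of the waiting period: March 11, 2023 + 20 days = March 31, 2023.
Adding 25 calendar days to March 31, 2023 gives April 25, 2023, which is the date termination becomes effective. April 25, 2023 is a Tuesday, so no roll-forward applies.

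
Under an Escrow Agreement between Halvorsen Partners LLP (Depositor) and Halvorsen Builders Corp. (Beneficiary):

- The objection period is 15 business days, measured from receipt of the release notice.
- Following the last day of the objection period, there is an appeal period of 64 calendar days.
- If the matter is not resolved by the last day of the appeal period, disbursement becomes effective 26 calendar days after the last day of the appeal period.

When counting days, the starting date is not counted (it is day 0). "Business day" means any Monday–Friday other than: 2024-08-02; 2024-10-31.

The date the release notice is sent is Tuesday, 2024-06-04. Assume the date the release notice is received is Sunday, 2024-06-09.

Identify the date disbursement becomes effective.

From Sunday, 2024-06-09, 15 business days (Jun 10, Jun 11, Jun 12, Jun 13, …, Jun 26, Jun 27, Jun 28, skipping weekends) brings us to Friday, 2024-06-28, which is the last day of the objection period.
The last day of the appeal period: 64 calendar days after 2024-06-28 is 2024-08-31.
The date disbursement becomes effective: 2024-08-31 + 26 days = 2024-09-26.

2024-09-26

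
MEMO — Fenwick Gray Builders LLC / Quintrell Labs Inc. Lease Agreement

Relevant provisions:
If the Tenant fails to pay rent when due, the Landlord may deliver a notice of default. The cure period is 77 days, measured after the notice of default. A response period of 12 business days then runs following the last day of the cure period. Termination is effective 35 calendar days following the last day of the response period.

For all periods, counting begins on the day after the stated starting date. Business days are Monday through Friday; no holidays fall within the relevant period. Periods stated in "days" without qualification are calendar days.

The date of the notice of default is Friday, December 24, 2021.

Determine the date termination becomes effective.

May 3, 2022

Adding 77 calendar days to December 24, 2021 gives March 11, 2022, which is the last day of the cure period.
The last day of the response period: counting 12 business days from Friday, March 11, 2022 (Mar 14, Mar 15, Mar 16, Mar 17, …, Mar 25, Mar 28, Mar 29, skipping weekends) reaches Tuesday, March 29, 2022.
Adding 35 calendar days to March 29, 2022 gives May 3, 2022, which is the date termination becomes effective.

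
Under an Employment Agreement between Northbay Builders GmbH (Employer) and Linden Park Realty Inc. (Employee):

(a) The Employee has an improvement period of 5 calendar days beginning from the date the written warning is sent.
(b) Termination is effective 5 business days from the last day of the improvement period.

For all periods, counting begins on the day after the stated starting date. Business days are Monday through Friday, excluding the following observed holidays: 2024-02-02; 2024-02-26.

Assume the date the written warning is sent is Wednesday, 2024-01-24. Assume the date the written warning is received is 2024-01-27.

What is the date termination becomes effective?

2024-02-06

The last day of the improvement period: 5 calendar days after 2024-01-24 is 2024-01-29.
From Monday, 2024-01-29, 5 business days (Jan 30, Jan 31, Feb 1, Feb 5, Feb 6, skipping weekends and the listed holiday on Feb 2) brings us to Tuesday, 2024-02-06, which is the date termination becomes effective.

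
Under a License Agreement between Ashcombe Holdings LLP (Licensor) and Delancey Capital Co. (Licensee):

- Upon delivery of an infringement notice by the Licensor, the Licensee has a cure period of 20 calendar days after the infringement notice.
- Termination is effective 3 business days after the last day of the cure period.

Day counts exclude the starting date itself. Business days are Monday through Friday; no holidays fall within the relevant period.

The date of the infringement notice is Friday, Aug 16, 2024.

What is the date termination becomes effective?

The last day of the cure period: Aug 16, 2024 + 20 days = Sep 5, 2024.
The date termination becomes effective: 3 business days after Thursday, Sep 5, 2024, skipping weekends — Sep 6, Sep 9, Sep 10 — lands on Tuesday, Sep 10, 2024.

Sep 10, 2024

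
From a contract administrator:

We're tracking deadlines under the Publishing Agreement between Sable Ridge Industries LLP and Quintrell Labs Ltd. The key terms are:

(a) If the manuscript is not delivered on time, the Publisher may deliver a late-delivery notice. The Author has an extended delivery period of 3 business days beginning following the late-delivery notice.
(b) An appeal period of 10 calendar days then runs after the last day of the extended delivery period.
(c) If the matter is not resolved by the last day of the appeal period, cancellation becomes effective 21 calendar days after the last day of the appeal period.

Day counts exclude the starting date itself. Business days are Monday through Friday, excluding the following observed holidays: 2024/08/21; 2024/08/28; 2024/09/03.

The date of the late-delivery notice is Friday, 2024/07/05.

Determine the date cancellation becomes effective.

The last day of the extended delivery period: counting 3 business days from Friday, 2024/07/05 (Jul 8, Jul 9, Jul 10, skipping weekends) reaches Wednesday, 2024/07/10.
The last day of the appeal period: 2024/07/10 + 10 days = 2024/07/20.
Adding 21 calendar days to 2024/07/20 gives 2024/08/10, which is the date cancellation becomes effective.

2024/08/10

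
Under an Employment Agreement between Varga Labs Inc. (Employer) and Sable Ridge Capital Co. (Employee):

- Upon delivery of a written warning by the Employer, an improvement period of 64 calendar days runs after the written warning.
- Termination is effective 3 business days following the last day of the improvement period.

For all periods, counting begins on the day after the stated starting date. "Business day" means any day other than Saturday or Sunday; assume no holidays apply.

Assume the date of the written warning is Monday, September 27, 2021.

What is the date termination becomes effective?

The last day of the improvement period: September 27, 2021 + 64 days = November 30, 2021.
The date termination becomes effective: counting 3 business days from Tuesday, November 30, 2021 (Dec 1, Dec 2, Dec 3, skipping weekends) reaches Friday, December 3, 2021.

December 3, 2021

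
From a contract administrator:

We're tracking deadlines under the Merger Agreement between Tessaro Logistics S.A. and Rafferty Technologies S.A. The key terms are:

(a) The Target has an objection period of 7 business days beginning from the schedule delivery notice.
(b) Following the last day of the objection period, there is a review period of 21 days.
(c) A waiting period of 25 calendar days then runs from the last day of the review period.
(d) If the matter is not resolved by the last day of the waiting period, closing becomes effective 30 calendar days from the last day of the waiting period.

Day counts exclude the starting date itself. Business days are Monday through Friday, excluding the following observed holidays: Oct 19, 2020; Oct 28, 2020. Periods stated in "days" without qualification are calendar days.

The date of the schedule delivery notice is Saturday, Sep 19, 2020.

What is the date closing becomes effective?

The last day of the objection period: counting 7 business days from Saturday, Sep 19, 2020 (Sep 21, Sep 22, Sep 23, Sep 24, Sep 25, Sep 28, Sep 29, skipping weekends) reaches Tuesday, Sep 29, 2020.
Adding 21 calendar days to Sep 29, 2020 gives Oct 20, 2020, which is the last day of the review period.
The last day of the waiting period: Oct 20, 2020 + 25 days = Nov 14, 2020.
The date closing becomes effective: Nov 14, 2020 + 30 days = Dec 14, 2020.

Dec 14, 2020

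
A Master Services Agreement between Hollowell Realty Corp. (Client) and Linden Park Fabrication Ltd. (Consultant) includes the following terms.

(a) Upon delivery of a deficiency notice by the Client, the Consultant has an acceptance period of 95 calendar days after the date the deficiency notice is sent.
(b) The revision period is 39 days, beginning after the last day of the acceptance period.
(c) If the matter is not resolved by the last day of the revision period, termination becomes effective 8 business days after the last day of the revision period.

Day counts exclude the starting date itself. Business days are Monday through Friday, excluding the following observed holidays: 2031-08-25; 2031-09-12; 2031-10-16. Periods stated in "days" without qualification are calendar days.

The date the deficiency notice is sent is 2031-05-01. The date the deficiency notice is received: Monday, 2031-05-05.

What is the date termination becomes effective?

2031-09-24

The last day of the acceptance period: 2031-05-01 + 95 days = 2031-08-04.
Adding 39 calendar days to 2031-08-04 gives 2031-09-12, which is the last day of the revision period.
The date termination becomes effective: 8 business days after Friday, 2031-09-12, skipping weekends — Sep 15, Sep 16, Sep 17, Sep 18, Sep 19, Sep 22, Sep 23, Sep 24 — lands on Wednesday, 2031-09-24.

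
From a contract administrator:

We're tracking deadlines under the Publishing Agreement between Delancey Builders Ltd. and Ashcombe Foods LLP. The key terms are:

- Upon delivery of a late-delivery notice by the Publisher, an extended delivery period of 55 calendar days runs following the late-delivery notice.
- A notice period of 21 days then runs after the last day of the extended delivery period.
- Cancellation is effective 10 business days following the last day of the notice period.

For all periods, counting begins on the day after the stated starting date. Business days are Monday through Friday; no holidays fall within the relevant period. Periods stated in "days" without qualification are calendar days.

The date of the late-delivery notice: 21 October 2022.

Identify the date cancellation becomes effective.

The last day of the extended delivery period: 21 October 2022 + 55 days = 15 December 2022.
The last day of the notice period: 15 December 2022 + 21 days = 5 January 2023.
From Thursday, 5 January 2023, 10 business days (Jan 6, Jan 9, Jan 10, Jan 11, Jan 12, Jan 13, Jan 16, Jan 17, Jan 18, Jan 19, skipping weekends) brings us to Thursday, 19 January 2023, which is the date cancellation becomes effective.

19 January 2023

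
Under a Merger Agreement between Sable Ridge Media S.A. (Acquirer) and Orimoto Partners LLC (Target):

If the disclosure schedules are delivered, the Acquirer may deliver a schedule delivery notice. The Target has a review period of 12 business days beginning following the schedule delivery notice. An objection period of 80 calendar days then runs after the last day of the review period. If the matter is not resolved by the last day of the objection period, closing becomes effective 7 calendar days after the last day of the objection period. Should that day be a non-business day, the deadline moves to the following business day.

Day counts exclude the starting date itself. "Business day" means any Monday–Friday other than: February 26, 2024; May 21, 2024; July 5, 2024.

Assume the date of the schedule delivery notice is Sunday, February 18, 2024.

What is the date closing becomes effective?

From Sunday, February 18, 2024, 12 business days (Feb 19, Feb 20, Feb 21, Feb 22, …, Mar 4, Mar 5, Mar 6, skipping weekends and the listed holiday on Feb 26) brings us to Wednesday, March 6, 2024, which is the last day of the review period.
The last day of the objection period: 80 calendar days after March 6, 2024 is May 25, 2024.
Adding 7 calendar days to May 25, 2024 gives June 1, 2024, which is the date closing becomes effective. That falls on a Saturday, so it rolls to the next business day, Monday, June 3, 2024.

June 3, 2024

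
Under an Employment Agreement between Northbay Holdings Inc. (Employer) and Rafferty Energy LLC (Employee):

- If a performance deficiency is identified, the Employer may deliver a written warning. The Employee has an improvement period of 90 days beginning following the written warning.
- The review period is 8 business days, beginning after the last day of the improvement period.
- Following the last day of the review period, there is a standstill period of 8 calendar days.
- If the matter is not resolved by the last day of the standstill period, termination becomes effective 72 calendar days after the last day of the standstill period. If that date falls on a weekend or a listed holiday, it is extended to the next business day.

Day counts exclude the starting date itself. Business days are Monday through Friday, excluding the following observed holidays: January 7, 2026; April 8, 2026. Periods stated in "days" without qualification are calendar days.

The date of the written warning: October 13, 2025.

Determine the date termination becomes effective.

April 13, 2026

The last day of the improvement period: October 13, 2025 + 90 days = January 11, 2026.
The last day of the review period: 8 business days after Sunday, January 11, 2026, skipping weekends — Jan 12, Jan 13, Jan 14, Jan 15, Jan 16, Jan 19, Jan 20, Jan 21 — lands on Wednesday, January 21, 2026.
The last day of the standstill period: 8 calendar days after January 21, 2026 is January 29, 2026.
The date termination becomes effective: 72 calendar days after January 29, 2026 is April 11, 2026. That falls on a Saturday, so it rolls to the next business day, Monday, April 13, 2026.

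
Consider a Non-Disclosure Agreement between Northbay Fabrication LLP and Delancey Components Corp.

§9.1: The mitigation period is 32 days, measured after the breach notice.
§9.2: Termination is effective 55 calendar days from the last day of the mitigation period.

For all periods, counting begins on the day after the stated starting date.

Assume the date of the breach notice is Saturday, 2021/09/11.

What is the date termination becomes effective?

Adding 32 calendar days to 2021/09/11 gives 2021/10/13, which is the last day of the mitigation period.
Adding 55 calendar days to 2021/10/13 gives 2021/12/07, which is the date termination becomes effective.

2021/12/07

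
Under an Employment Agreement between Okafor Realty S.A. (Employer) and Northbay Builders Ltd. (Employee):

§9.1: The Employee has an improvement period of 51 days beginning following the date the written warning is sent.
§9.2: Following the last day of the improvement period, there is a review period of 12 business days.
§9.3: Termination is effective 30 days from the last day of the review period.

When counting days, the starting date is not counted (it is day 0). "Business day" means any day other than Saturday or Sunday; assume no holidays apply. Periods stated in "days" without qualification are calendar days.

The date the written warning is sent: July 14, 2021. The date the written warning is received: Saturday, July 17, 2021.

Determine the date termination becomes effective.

October 21, 2021

The last day of the improvement period: July 14, 2021 + 51 days = September 3, 2021.
The last day of the review period: counting 12 business days from Friday, September 3, 2021 (Sep 6, Sep 7, Sep 8, Sep 9, …, Sep 17, Sep 20, Sep 21, skipping weekends) reaches Tuesday, September 21, 2021.
Adding 30 calendar days to September 21, 2021 gives October 21, 2021, which is the date termination becomes effective.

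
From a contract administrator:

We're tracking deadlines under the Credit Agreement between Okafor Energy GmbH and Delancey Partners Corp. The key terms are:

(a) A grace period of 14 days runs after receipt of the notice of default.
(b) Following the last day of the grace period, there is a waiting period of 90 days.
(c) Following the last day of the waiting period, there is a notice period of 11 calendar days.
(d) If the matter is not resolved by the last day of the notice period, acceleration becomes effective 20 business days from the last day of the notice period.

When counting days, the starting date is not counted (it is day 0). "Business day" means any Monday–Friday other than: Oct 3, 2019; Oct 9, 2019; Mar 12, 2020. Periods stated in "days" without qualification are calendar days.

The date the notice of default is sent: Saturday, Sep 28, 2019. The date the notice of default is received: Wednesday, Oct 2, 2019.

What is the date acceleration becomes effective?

Feb 21, 2020

The last day of the grace period: 14 calendar days after Oct 2, 2019 is Oct 16, 2019.
The last day of the waiting period: 90 calendar days after Oct 16, 2019 is Jan 14, 2020.
Adding 11 calendar days to Jan 14, 2020 gives Jan 25, 2020, which is the last day of the notice period.
The date acceleration becomes effective: counting 20 business days from Saturday, Jan 25, 2020 (Jan 27, Jan 28, Jan 29, Jan 30, …, Feb 19, Feb 20, Feb 21, skipping weekends) reaches Friday, Feb 21, 2020.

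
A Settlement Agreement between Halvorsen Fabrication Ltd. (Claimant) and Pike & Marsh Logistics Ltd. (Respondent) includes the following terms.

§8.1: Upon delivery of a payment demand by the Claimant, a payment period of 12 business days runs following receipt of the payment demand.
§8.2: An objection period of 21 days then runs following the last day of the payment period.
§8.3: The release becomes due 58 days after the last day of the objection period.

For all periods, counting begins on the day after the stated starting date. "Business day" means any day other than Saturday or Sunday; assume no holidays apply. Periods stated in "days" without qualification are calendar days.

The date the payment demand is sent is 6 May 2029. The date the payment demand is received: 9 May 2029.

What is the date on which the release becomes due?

12 August 2029

The last day of the payment period: counting 12 business days from Wednesday, 9 May 2029 (May 10, May 11, May 14, May 15, …, May 23, May 24, May 25, skipping weekends) reaches Friday, 25 May 2029.
The last day of the objection period: 25 May 2029 + 21 days = 15 June 2029.
Adding 58 calendar days to 15 June 2029 gives 12 August 2029, which is the date on which the release becomes due.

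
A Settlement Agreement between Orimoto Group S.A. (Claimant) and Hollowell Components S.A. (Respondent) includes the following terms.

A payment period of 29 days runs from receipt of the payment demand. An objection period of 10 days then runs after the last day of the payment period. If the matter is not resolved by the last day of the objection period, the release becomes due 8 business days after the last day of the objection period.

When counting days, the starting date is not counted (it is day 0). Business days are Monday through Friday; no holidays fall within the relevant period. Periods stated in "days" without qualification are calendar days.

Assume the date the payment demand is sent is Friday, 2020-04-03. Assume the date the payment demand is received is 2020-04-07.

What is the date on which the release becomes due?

2020-05-27

The last day of the payment period: 2020-04-07 + 29 days = 2020-05-06.
The last day of the objection period: 10 calendar days after 2020-05-06 is 2020-05-16.
The date on which the release becomes due: counting 8 business days from Saturday, 2020-05-16 (May 18, May 19, May 20, May 21, May 22, May 25, May 26, May 27, skipping weekends) reaches Wednesday, 2020-05-27.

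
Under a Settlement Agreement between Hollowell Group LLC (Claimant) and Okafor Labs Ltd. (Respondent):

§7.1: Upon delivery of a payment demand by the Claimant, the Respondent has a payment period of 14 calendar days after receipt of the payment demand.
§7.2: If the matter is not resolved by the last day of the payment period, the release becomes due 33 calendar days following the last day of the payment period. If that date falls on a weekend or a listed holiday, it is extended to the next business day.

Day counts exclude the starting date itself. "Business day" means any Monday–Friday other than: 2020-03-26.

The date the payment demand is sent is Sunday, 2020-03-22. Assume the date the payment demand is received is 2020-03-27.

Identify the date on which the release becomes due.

Adding 14 calendar days to 2020-03-27 gives 2020-04-10, which is the last day of the payment period.
Adding 33 calendar days to 2020-04-10 gives 2020-05-13, which is the date on which the release becomes due. 2020-05-13 is a Wednesday and is not a listed holiday, so no roll-forward applies.

2020-05-13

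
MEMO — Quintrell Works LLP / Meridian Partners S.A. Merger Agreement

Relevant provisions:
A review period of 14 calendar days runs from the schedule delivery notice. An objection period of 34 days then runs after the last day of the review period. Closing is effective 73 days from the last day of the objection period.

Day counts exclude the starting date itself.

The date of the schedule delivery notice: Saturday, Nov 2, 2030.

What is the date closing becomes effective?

The last day of the review period: 14 calendar days after Nov 2, 2030 is Nov 16, 2030.
The last day of the objection period: Nov 16, 2030 + 34 days = Dec 20, 2030.
The date closing becomes effective: 73 calendar days after Dec 20, 2030 is Mar 3, 2031.

Mar 3, 2031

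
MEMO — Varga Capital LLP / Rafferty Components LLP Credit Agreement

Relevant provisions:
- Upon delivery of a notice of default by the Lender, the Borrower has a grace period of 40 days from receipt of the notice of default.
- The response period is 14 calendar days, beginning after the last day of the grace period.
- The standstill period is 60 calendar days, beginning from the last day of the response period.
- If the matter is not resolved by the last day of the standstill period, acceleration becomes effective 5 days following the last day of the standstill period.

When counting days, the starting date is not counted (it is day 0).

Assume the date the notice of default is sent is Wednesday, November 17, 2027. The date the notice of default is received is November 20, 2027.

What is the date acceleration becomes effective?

March 18, 2028

Adding 40 calendar days to November 20, 2027 gives December 30, 2027, which is the last day of the grace period.
The last day of the response period: December 30, 2027 + 14 days = January 13, 2028.
Adding 60 calendar days to January 13, 2028 gives March 13, 2028, which is the last day of the standstill period.
Adding 5 calendar days to March 13, 2028 gives March 18, 2028, which is the date acceleration becomes effective.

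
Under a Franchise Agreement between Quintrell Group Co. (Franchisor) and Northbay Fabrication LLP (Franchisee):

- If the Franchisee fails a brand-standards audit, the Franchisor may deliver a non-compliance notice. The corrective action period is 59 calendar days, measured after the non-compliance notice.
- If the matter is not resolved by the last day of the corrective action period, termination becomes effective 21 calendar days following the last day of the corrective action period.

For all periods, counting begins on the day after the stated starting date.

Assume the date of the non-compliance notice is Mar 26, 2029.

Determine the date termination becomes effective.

Jun 14, 2029

Adding 59 calendar days to Mar 26, 2029 gives May 24, 2029, which is the last day of the corrective action period.
The date termination becomes effective: 21 calendar days after May 24, 2029 is Jun 14, 2029.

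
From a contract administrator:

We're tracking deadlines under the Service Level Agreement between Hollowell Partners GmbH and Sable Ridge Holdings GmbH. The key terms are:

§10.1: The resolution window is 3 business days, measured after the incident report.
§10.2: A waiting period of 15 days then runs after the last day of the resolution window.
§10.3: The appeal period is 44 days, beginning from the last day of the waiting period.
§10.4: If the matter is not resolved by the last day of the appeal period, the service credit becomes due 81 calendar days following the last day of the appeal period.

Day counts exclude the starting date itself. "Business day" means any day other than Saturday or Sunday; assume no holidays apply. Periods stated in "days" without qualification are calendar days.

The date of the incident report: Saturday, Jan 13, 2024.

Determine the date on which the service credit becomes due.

From Saturday, Jan 13, 2024, 3 business days (Jan 15, Jan 16, Jan 17, skipping weekends) brings us to Wednesday, Jan 17, 2024, which is the last day of the resolution window.
The last day of the waiting period: Jan 17, 2024 + 15 days = Feb 1, 2024.
The last day of the appeal period: Feb 1, 2024 + 44 days = Mar 16, 2024.
The date on which the service credit becomes due: 81 calendar days after Mar 16, 2024 is Jun 5, 2024.

Jun 5, 2024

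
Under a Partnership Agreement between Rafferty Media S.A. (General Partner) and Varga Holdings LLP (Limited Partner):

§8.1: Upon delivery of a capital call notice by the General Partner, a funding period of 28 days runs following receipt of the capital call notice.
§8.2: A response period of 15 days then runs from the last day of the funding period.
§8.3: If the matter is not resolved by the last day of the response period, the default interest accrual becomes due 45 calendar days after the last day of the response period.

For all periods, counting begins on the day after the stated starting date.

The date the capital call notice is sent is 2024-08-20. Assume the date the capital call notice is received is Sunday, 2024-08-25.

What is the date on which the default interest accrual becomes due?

2024-11-21

Adding 28 calendar days to 2024-08-25 gives 2024-09-22, which is the last day of the funding period.
Adding 15 calendar days to 2024-09-22 gives 2024-10-07, which is the last day of the response period.
The date on which the default interest accrual becomes due: 2024-10-07 + 45 days = 2024-11-21.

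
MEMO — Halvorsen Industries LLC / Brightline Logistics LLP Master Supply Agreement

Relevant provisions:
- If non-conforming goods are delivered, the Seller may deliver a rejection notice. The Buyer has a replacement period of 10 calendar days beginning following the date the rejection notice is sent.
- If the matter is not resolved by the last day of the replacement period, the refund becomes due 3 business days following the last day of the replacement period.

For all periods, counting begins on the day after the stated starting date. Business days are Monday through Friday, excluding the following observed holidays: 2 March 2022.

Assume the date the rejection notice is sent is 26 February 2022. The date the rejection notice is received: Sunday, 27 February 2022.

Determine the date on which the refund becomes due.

The last day of the replacement period: 26 February 2022 + 10 days = 8 March 2022.
The date on which the refund becomes due: 3 business days after Tuesday, 8 March 2022, skipping weekends — Mar 9, Mar 10, Mar 11 — lands on Friday, 11 March 2022.

11 March 2022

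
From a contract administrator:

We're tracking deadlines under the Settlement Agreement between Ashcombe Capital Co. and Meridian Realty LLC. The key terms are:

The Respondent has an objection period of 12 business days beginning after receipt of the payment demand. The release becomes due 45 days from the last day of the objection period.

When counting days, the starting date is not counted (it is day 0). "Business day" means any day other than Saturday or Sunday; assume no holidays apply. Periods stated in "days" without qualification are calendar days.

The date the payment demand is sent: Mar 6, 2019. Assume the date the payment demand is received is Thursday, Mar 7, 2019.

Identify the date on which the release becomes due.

The last day of the objection period: counting 12 business days from Thursday, Mar 7, 2019 (Mar 8, Mar 11, Mar 12, Mar 13, …, Mar 21, Mar 22, Mar 25, skipping weekends) reaches Monday, Mar 25, 2019.
The date on which the release becomes due: Mar 25, 2019 + 45 days = May 9, 2019.

May 9, 2019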